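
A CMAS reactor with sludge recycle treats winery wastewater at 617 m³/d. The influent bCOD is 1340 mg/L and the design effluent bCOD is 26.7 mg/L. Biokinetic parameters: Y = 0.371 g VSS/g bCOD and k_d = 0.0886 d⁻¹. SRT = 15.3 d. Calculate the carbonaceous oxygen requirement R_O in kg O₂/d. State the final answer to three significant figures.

Observed yield with endogenous decay: Y_obs = Y / (1 + k_d·θ_c) = 0.371 / (1 + 0.0886 × 15.3) = 0.371 / 2.356 = 0.1575 g VSS/g bCOD.
ΔS = 1340 − 26.7 = 1313 mg/L, so the substrate removal rate is 617 × 1313/1000 = 810.3 kg bCOD/d.
Biomass synthesised: P_X = Y_obs × 810.3 = 127.6 kg VSS/d.
R_O = Q·ΔS − 1.42 P_X = 810.3 − 181.2 = 629.1 kg O₂/d.

R_O ≈ 629 kg O₂/d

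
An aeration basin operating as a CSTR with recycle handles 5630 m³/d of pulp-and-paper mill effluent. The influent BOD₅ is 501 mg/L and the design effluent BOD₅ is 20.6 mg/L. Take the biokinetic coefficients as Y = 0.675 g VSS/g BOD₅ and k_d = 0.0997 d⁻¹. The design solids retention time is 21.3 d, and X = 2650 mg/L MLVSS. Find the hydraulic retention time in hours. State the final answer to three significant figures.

τ ≈ 20.0 h

Steady-state biomass mass balance: V·X·(1 + k_d·θ_c) = Y·Q·(S₀ − S)·θ_c, so V = 0.675 × 5630 × (501 − 20.6) × 21.3 / [2650 × (1 + 0.0997 × 21.3)] = 3.89×10^7 / 8278 = 4698 m³.
τ = V/Q = 4698/5630 = 0.8344 d, or 20.03 h.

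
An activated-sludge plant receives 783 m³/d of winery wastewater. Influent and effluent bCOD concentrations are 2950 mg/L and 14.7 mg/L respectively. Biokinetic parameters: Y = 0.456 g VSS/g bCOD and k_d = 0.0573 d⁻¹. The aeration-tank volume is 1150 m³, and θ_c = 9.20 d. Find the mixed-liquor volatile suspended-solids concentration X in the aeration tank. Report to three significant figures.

X ≈ 5490 mg/L

X = Y·Q·ΔS·θ_c / [V·(1 + k_d θ_c)] = 0.456 × 783 × (2950 − 14.7) × 9.20 / [1150 × (1 + 0.0573 × 9.20)] = 5490 mg/L.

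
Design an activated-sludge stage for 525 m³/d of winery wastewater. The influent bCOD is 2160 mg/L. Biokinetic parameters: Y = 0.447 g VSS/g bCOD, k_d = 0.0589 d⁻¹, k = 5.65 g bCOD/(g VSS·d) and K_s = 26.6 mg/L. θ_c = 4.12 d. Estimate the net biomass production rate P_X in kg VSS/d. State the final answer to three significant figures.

P_X ≈ 407 kg VSS/d

Effluent substrate depends only on kinetics and SRT: S = K_s(1 + k_d θ_c) / [θ_c(Yk − k_d) − 1] = 26.6 × (1 + 0.0589 × 4.12) / [4.12 × (0.447 × 5.65 − 0.0589) − 1] = 33.05 / 9.163 = 3.608 mg/L.
Correct the yield for decay: Y_obs = Y/(1 + k_d θ_c) = 0.447 / (1 + 0.0589 × 4.12) = 0.447 / 1.243 = 0.3597.
Substrate removed = Q·(S₀ − S) = 525 m³/d × (2160 − 3.61) g/m³ = 1.13×10^6 g/d = 1132 kg/d.
Net biomass production P_X = Y_obs × Q·(S₀ − S) = 0.3597 × 1132 = 407.2 kg VSS/d.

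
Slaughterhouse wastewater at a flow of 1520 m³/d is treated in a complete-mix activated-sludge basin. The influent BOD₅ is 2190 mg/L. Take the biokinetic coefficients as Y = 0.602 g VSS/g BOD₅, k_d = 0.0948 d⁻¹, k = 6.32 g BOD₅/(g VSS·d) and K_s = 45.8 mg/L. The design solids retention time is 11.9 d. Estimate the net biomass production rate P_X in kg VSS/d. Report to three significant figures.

For a completely mixed reactor with recycle the Lawrence–McCarty relation gives S = K_s·(1 + k_d·θ_c) / [θ_c·(Y·k − k_d) − 1] = 45.8 × (1 + 0.0948 × 11.9) / [11.9 × (0.602 × 6.32 − 0.0948) − 1] = 97.47 / 43.15 = 2.259 mg/L.
Correct the yield for decay: Y_obs = Y/(1 + k_d θ_c) = 0.602 / (1 + 0.0948 × 11.9) = 0.602 / 2.128 = 0.2829.
ΔS = 2190 − 2.26 = 2188 mg/L, so the substrate removal rate is 1520 × 2188/1000 = 3325 kg BOD₅/d.
Net biomass production P_X = Y_obs × Q·(S₀ − S) = 0.2829 × 3325 = 940.7 kg VSS/d.

P_X ≈ 941 kg VSS/d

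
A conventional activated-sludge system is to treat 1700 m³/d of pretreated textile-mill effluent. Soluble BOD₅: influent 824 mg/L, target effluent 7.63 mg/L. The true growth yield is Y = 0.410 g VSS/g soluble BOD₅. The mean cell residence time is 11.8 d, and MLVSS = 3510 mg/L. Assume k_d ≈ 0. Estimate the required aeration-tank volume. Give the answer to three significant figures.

V ≈ 1910 m³

V·X = Y·Q·ΔS·θ_c gives V = 0.410 × 1700 × (824 − 7.63) × 11.8 / 3510 = 1913 m³.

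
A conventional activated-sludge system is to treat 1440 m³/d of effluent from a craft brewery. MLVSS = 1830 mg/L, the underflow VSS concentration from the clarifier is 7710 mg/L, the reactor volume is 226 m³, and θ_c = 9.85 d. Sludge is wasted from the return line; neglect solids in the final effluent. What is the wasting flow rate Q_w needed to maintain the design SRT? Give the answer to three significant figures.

Q_w ≈ 5.45 m³/d

Q_w = (V·X)/(θ_c X_r) = 226.0 × 1830 / (9.85 × 7710) = 5.446 m³/d.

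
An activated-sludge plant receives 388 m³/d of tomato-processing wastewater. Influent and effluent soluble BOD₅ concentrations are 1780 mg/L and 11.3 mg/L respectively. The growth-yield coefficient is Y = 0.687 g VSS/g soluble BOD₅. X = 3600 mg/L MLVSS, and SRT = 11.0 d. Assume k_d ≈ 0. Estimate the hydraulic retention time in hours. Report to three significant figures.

Biomass mass balance (decay neglected): V·X = Y·Q·(S₀ − S)·θ_c, so V = 0.687 × 388 × (1780 − 11.3) × 11.0 / 3600 = 1441 m³.
HRT = V/Q = 1441 m³ / 388 m³·d⁻¹ = 3.713 d × 24 = 89.11 h.

τ ≈ 89.1 h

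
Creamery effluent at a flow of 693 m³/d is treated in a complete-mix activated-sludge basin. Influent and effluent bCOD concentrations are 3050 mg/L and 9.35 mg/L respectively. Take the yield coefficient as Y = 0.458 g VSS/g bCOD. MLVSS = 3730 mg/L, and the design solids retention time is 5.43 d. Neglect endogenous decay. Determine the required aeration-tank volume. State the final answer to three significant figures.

Biomass mass balance (decay neglected): V·X = Y·Q·(S₀ − S)·θ_c, so V = 0.458 × 693 × (3050 − 9.35) × 5.43 / 3730 = 1405 m³.

V ≈ 1400 m³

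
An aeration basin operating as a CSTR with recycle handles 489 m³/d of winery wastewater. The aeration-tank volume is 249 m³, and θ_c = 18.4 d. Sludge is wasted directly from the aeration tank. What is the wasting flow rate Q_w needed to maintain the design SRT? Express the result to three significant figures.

Q_w ≈ 13.5 m³/d

Wasting from the aeration tank: Q_w = V / θ_c = 249.0 / 18.4 = 13.53 m³/d.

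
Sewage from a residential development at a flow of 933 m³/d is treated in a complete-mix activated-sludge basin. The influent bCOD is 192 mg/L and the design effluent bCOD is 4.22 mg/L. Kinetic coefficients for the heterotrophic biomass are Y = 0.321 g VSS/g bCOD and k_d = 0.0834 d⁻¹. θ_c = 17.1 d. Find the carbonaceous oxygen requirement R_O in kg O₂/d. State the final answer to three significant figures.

The observed yield is Y_obs = Y/(1 + k_d·θ_c) = 0.321 / (1 + 0.0834 × 17.1) = 0.321 / 2.426 = 0.1323 g VSS per g bCOD removed.
Q·(S₀ − S) = 933 × (192 − 4.22) × 10⁻³ = 175.2 kg/d removed.
Net sludge production P_X = 0.1323 × 175.2 = 23.18 kg VSS/d.
R_O = Q·(S₀ − S) − 1.42·P_X = 175.2 − 1.42 × 23.18 = 142.3 kg O₂/d.

R_O ≈ 142 kg O₂/d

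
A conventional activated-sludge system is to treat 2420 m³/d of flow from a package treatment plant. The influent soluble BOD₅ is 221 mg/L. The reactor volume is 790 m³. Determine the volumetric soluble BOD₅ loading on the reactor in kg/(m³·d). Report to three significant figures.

Volumetric loading L_v = Q·S₀ / V = 2420 × 221 g/m³ / 790.0 m³ = 677.0 g/(m³·d) = 0.6770 kg soluble BOD₅/(m³·d).

L_v ≈ 0.677 kg soluble BOD₅/(m³·d)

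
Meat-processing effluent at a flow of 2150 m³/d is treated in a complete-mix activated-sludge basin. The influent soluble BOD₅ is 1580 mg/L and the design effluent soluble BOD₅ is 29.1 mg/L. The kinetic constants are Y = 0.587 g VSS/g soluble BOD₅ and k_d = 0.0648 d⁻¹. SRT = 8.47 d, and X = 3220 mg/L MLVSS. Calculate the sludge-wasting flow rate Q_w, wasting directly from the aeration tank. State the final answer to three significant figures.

Steady-state biomass mass balance: V·X·(1 + k_d·θ_c) = Y·Q·(S₀ − S)·θ_c, so V = 0.587 × 2150 × (1580 − 29.1) × 8.47 / [3220 × (1 + 0.0648 × 8.47)] = 1.66×10^7 / 4987 = 3324 m³.
With mixed-liquor wasting, θ_c = V/Q_w, so Q_w = V/θ_c = 3324/8.47 = 392.5 m³/d.

Q_w ≈ 392 m³/d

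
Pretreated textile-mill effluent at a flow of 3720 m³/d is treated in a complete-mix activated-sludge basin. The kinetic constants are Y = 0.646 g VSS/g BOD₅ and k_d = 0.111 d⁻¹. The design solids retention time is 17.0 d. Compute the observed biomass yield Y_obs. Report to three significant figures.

Observed yield with endogenous decay: Y_obs = Y / (1 + k_d·θ_c) = 0.646 / (1 + 0.111 × 17.0) = 0.646 / 2.887 = 0.2238 g VSS/g BOD₅.

Y_obs ≈ 0.224 g VSS/g BOD₅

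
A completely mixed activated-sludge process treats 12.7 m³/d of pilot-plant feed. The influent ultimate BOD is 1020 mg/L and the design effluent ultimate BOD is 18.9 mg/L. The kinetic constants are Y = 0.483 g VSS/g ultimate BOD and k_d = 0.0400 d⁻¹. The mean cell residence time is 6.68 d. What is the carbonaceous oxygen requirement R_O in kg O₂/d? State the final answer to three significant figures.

Observed yield with endogenous decay: Y_obs = Y / (1 + k_d·θ_c) = 0.483 / (1 + 0.0400 × 6.68) = 0.483 / 1.267 = 0.3812 g VSS/g ultimate BOD.
Q·(S₀ − S) = 12.7 × (1020 − 18.9) × 10⁻³ = 12.71 kg/d removed.
P_X = Y_obs·Q·(S₀ − S) = 0.3812 × 12.71 = 4.846 kg VSS/d.
R_O = Q·(S₀ − S) − 1.42·P_X = 12.71 − 1.42 × 4.846 = 5.833 kg O₂/d.

R_O ≈ 5.83 kg O₂/d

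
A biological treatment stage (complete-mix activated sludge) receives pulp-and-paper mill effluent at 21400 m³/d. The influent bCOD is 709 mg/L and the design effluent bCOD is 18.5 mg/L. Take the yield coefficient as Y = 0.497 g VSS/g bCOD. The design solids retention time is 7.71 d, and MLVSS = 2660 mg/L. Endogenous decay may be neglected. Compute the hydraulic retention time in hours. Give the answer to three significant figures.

τ ≈ 23.9 h

With k_d = 0 the design equation reduces to V = Y Q (S₀−S) θ_c / X = 0.497 × 21400 × (709 − 18.5) × 7.71 / 2660 = 21287 m³.
Hydraulic retention time τ = V/Q = 21287 / 21400 = 0.9947 d = 23.87 h.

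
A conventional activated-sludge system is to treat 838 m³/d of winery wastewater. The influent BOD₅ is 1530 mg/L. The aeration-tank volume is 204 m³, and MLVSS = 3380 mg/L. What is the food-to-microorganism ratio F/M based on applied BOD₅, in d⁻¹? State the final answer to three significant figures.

F/M = Q·S₀ / (V·X) = 838 × 1530 / (204.0 × 3380) = 1.859 g BOD₅·(g VSS·d)⁻¹.

F/M ≈ 1.86 d⁻¹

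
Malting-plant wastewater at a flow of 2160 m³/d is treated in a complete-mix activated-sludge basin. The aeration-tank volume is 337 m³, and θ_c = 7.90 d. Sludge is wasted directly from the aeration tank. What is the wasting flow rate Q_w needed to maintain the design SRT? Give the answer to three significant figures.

With mixed-liquor wasting, θ_c = V/Q_w, so Q_w = V/θ_c = 337.0/7.90 = 42.66 m³/d.

Q_w ≈ 42.7 m³/d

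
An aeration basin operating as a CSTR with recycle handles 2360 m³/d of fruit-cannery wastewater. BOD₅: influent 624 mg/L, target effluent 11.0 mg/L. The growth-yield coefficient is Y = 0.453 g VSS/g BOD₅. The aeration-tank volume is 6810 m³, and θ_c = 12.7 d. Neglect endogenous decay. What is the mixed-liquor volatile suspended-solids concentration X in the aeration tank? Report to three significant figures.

X ≈ 1220 mg/L

From V·X = Y·Q·(S₀ − S)·θ_c (decay neglected): X = 0.453 × 2360 × (624 − 11.0) × 12.7 / 6810 = 1222 mg/L.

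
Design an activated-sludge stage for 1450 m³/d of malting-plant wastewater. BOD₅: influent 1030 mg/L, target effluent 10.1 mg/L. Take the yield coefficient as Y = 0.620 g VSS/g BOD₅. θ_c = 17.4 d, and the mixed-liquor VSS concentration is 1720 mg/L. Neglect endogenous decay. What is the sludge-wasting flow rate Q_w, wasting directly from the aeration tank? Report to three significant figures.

V·X = Y·Q·ΔS·θ_c gives V = 0.620 × 1450 × (1030 − 10.1) × 17.4 / 1720 = 9276 m³.
For wasting at MLVSS concentration, Q_w = V/θ_c = 9276/17.4 = 533.1 m³/d.

Q_w ≈ 533 m³/d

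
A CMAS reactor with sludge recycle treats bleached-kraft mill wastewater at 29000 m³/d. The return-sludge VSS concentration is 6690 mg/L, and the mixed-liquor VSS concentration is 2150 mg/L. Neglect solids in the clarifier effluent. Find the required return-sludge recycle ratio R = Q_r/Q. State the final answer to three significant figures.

R ≈ 0.474

Mass balance around the secondary clarifier (neglecting effluent solids): R = X / (X_r − X) = 2150 / (6690 − 2150) = 0.4736.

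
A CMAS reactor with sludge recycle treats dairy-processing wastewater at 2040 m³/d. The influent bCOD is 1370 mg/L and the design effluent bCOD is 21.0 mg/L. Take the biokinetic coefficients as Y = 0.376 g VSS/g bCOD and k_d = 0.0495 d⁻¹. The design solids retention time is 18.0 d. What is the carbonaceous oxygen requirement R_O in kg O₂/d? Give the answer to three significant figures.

Y_obs = Y / (1 + k_d θ_c) = 0.376 / (1 + 0.0495 × 18.0) = 0.376 / 1.891 = 0.1988.
ΔS = 1370 − 21.0 = 1349 mg/L, so the substrate removal rate is 2040 × 1349/1000 = 2752 kg bCOD/d.
Biomass synthesised: P_X = Y_obs × 2752 = 547.2 kg VSS/d.
R_O = Q·ΔS − 1.42 P_X = 2752 − 777.0 = 1975 kg O₂/d.

R_O ≈ 1970 kg O₂/d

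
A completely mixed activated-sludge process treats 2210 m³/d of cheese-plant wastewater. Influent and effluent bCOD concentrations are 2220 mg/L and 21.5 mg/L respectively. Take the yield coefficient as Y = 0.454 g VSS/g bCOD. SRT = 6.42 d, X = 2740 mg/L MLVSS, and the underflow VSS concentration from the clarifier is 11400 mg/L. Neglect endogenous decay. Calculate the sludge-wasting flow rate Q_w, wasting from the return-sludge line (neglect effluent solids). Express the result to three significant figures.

With k_d = 0 the design equation reduces to V = Y Q (S₀−S) θ_c / X = 0.454 × 2210 × (2220 − 21.5) × 6.42 / 2740 = 5168 m³.
Wasting from the return line (neglecting effluent solids): Q_w = V·X / (θ_c·X_r) = 5168 × 2740 / (6.42 × 11400) = 193.5 m³/d.

Q_w ≈ 193 m³/d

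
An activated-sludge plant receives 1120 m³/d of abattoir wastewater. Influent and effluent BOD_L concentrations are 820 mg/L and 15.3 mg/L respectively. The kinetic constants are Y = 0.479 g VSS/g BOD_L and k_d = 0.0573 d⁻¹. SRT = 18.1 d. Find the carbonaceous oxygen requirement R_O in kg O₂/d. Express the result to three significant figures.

Observed yield with endogenous decay: Y_obs = Y / (1 + k_d·θ_c) = 0.479 / (1 + 0.0573 × 18.1) = 0.479 / 2.037 = 0.2351 g VSS/g BOD_L.
Mass of BOD_L removed per day: Q(S₀ − S) = 1120 × 804.7 g/m³ = 901.3 kg/d.
Biomass synthesised: P_X = Y_obs × 901.3 = 211.9 kg VSS/d.
Carbonaceous O₂ demand = substrate oxidised − cell-mass equivalent = 901.3 − 1.42 × 211.9 = 600.3 kg O₂/d.

R_O ≈ 600 kg O₂/d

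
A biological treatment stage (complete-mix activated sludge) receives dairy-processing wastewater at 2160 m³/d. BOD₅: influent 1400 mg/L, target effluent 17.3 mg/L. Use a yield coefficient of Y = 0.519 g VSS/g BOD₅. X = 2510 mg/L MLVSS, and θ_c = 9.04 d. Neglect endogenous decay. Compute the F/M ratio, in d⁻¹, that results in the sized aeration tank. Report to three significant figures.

Biomass mass balance (decay neglected): V·X = Y·Q·(S₀ − S)·θ_c, so V = 0.519 × 2160 × (1400 − 17.3) × 9.04 / 2510 = 5583 m³.
Food-to-microorganism ratio F/M = Q S₀ / (V X) = 2160 × 1400 / (5583 × 2510) = 0.2158 d⁻¹.

F/M ≈ 0.216 d⁻¹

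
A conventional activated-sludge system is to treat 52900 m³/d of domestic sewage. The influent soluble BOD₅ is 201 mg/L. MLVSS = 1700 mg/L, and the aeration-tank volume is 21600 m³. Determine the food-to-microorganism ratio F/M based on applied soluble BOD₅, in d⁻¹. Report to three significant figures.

Food-to-microorganism ratio F/M = Q S₀ / (V X) = 52900 × 201 / (21600 × 1700) = 0.2896 d⁻¹.

F/M ≈ 0.290 d⁻¹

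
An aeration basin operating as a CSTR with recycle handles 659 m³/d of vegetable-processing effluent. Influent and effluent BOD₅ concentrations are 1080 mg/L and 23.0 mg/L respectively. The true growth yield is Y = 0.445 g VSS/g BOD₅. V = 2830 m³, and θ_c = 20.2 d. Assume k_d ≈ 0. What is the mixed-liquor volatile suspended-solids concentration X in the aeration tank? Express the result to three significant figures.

X ≈ 2210 mg/L

Without decay, X = Y Q (S₀−S) θ_c / V = 0.445 × 659 × (1080 − 23.0) × 20.2 / 2830 = 2213 mg/L.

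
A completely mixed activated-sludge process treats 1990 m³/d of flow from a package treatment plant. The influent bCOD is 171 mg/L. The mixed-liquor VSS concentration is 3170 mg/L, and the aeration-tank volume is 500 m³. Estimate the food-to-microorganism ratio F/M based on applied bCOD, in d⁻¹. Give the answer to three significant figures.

Food-to-microorganism ratio F/M = Q S₀ / (V X) = 1990 × 171 / (500.0 × 3170) = 0.2147 d⁻¹.

F/M ≈ 0.215 d⁻¹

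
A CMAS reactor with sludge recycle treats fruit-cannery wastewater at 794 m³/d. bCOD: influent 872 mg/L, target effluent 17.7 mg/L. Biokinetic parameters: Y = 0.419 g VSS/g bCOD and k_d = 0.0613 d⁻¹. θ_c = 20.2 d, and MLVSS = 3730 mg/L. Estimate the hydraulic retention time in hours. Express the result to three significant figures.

τ ≈ 20.8 h

From the SRT design equation V = Y Q (S₀−S) θ_c / [X (1 + k_d θ_c)] = 0.419 × 794 × (872 − 17.7) × 20.2 / [3730 × (1 + 0.0613 × 20.2)] = 5.74×10^6 / 8349 = 687.7 m³.
Hydraulic retention time τ = V/Q = 687.7 / 794 = 0.8661 d = 20.79 h.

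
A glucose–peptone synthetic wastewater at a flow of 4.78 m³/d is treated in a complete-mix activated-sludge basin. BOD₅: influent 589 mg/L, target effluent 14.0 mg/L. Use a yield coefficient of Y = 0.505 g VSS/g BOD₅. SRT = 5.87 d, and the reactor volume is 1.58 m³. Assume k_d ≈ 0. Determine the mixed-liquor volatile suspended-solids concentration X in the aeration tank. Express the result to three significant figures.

Without decay, X = Y Q (S₀−S) θ_c / V = 0.505 × 4.78 × (589 − 14.0) × 5.87 / 1.58 = 5157 mg/L.

X ≈ 5160 mg/L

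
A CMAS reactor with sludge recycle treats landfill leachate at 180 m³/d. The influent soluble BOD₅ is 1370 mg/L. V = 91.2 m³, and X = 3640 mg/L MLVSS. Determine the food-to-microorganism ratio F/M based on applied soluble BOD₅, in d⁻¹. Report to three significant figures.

F/M ≈ 0.743 d⁻¹

F/M = applied load / biomass = Q·S₀/(V·X) = 180 × 1370 / (91.20 × 3640) = 0.7428 d⁻¹.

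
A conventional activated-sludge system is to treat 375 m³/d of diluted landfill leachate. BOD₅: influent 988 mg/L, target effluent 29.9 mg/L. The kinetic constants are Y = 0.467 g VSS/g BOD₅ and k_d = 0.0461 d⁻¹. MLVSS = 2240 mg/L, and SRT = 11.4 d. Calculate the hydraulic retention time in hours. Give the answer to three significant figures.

τ ≈ 35.8 h

From the SRT design equation V = Y Q (S₀−S) θ_c / [X (1 + k_d θ_c)] = 0.467 × 375 × (988 − 29.9) × 11.4 / [2240 × (1 + 0.0461 × 11.4)] = 1.91×10^6 / 3417 = 559.7 m³.
τ = V/Q = 559.7/375 = 1.493 d, or 35.82 h.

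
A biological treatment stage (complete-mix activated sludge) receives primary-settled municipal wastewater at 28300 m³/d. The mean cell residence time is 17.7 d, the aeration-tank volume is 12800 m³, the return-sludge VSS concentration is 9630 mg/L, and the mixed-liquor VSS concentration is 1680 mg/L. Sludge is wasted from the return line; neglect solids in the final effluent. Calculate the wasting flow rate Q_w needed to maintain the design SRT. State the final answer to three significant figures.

Q_w ≈ 126 m³/d

Wasting from the return line (neglecting effluent solids): Q_w = V·X / (θ_c·X_r) = 12800 × 1680 / (17.7 × 9630) = 126.2 m³/d.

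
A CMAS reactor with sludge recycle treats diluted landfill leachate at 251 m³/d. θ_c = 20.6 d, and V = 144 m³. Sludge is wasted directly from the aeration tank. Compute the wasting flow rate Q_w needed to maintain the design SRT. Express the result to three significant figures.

Q_w ≈ 6.99 m³/d

Wasting from the aeration tank: Q_w = V / θ_c = 144.0 / 20.6 = 6.990 m³/d.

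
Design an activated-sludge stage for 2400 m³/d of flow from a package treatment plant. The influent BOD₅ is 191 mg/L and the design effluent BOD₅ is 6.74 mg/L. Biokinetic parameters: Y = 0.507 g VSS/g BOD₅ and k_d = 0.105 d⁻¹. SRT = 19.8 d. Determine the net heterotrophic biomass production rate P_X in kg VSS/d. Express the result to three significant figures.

P_X ≈ 72.8 kg VSS/d

The observed yield is Y_obs = Y/(1 + k_d·θ_c) = 0.507 / (1 + 0.105 × 19.8) = 0.507 / 3.079 = 0.1647 g VSS per g BOD₅ removed.
Q·(S₀ − S) = 2400 × (191 − 6.74) × 10⁻³ = 442.2 kg/d removed.
So the net sludge growth is P_X = 0.1647 × 442.2 = 72.82 kg VSS/d.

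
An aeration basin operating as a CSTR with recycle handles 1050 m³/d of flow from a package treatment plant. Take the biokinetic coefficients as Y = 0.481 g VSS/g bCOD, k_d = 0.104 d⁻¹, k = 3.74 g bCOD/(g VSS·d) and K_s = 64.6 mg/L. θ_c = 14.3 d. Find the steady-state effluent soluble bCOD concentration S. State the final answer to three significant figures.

For a completely mixed reactor with recycle the Lawrence–McCarty relation gives S = K_s·(1 + k_d·θ_c) / [θ_c·(Y·k − k_d) − 1] = 64.6 × (1 + 0.104 × 14.3) / [14.3 × (0.481 × 3.74 − 0.104) − 1] = 160.7 / 23.24 = 6.914 mg/L.

S ≈ 6.91 mg/L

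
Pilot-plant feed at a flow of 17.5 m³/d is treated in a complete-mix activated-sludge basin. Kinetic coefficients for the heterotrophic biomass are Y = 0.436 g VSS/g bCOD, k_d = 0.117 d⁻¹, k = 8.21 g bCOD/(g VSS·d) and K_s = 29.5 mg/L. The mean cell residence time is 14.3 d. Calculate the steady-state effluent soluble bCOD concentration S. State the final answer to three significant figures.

From the Monod/SRT balance for a CMAS, S = K_s·(1+k_d θ_c)/[θ_c·(Y k − k_d) − 1] = 29.5 × (1 + 0.117 × 14.3) / [14.3 × (0.436 × 8.21 − 0.117) − 1] = 78.86 / 48.51 = 1.625 mg/L.

S ≈ 1.63 mg/L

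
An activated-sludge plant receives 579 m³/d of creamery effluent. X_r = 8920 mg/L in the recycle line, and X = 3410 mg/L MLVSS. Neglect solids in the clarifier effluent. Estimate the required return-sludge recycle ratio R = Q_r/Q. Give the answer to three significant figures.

Mass balance around the secondary clarifier (neglecting effluent solids): R = X / (X_r − X) = 3410 / (8920 − 3410) = 0.6189.

R ≈ 0.619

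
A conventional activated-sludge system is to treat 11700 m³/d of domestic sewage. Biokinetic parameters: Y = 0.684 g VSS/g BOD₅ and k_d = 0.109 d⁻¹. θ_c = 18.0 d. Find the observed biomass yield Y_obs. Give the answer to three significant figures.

Y_obs ≈ 0.231 g VSS/g BOD₅

The observed yield is Y_obs = Y/(1 + k_d·θ_c) = 0.684 / (1 + 0.109 × 18.0) = 0.684 / 2.962 = 0.2309 g VSS per g BOD₅ removed.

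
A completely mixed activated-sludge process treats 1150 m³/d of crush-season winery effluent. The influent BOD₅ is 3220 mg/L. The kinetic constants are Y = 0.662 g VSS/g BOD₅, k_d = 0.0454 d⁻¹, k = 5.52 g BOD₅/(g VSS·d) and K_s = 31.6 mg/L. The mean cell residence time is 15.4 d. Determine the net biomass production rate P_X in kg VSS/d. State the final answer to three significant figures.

P_X ≈ 1440 kg VSS/d

From the Monod/SRT balance for a CMAS, S = K_s·(1+k_d θ_c)/[θ_c·(Y k − k_d) − 1] = 31.6 × (1 + 0.0454 × 15.4) / [15.4 × (0.662 × 5.52 − 0.0454) − 1] = 53.69 / 54.58 = 0.9838 mg/L.
The observed yield is Y_obs = Y/(1 + k_d·θ_c) = 0.662 / (1 + 0.0454 × 15.4) = 0.662 / 1.699 = 0.3896 g VSS per g BOD₅ removed.
Substrate removed = Q·(S₀ − S) = 1150 m³/d × (3220 − 0.984) g/m³ = 3.7×10^6 g/d = 3702 kg/d.
Biomass produced: P_X = Y_obs·Q·ΔS = 0.3896 × 3702 ≈ 1442 kg VSS/d.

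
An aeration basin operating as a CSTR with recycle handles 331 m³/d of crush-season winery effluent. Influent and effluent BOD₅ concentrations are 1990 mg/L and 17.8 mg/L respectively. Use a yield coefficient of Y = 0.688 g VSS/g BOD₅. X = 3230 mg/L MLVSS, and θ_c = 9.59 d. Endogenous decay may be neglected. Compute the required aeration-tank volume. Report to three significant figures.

Biomass mass balance (decay neglected): V·X = Y·Q·(S₀ − S)·θ_c, so V = 0.688 × 331 × (1990 − 17.8) × 9.59 / 3230 = 1333 m³.

V ≈ 1330 m³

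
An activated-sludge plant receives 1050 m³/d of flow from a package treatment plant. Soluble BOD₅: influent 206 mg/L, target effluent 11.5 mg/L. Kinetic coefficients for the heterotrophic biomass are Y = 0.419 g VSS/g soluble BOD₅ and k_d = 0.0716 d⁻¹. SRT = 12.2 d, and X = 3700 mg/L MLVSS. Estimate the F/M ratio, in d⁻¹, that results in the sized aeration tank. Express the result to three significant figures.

Steady-state biomass mass balance: V·X·(1 + k_d·θ_c) = Y·Q·(S₀ − S)·θ_c, so V = 0.419 × 1050 × (206 − 11.5) × 12.2 / [3700 × (1 + 0.0716 × 12.2)] = 1.04×10^6 / 6932 = 150.6 m³.
F/M = Q·S₀ / (V·X) = 1050 × 206 / (150.6 × 3700) = 0.3882 g soluble BOD₅·(g VSS·d)⁻¹.

F/M ≈ 0.388 d⁻¹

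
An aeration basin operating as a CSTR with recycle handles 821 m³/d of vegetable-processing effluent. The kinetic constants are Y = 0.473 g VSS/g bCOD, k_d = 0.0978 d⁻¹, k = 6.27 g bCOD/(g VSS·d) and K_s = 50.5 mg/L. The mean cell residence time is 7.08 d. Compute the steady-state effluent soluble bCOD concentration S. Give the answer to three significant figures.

S ≈ 4.43 mg/L

Effluent substrate depends only on kinetics and SRT: S = K_s(1 + k_d θ_c) / [θ_c(Yk − k_d) − 1] = 50.5 × (1 + 0.0978 × 7.08) / [7.08 × (0.473 × 6.27 − 0.0978) − 1] = 85.47 / 19.30 = 4.427 mg/L.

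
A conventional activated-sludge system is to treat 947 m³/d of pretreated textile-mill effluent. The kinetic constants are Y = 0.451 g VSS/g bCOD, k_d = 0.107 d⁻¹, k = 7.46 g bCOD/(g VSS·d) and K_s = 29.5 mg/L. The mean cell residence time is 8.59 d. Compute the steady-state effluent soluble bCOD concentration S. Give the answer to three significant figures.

Effluent substrate depends only on kinetics and SRT: S = K_s(1 + k_d θ_c) / [θ_c(Yk − k_d) − 1] = 29.5 × (1 + 0.107 × 8.59) / [8.59 × (0.451 × 7.46 − 0.107) − 1] = 56.61 / 26.98 = 2.098 mg/L.

S ≈ 2.10 mg/L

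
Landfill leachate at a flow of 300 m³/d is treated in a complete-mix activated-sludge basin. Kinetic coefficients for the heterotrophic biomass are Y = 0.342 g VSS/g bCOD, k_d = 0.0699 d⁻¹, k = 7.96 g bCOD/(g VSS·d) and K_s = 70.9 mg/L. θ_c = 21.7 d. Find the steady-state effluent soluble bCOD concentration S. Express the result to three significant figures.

For a completely mixed reactor with recycle the Lawrence–McCarty relation gives S = K_s·(1 + k_d·θ_c) / [θ_c·(Y·k − k_d) − 1] = 70.9 × (1 + 0.0699 × 21.7) / [21.7 × (0.342 × 7.96 − 0.0699) − 1] = 178.4 / 56.56 = 3.155 mg/L.

S ≈ 3.16 mg/L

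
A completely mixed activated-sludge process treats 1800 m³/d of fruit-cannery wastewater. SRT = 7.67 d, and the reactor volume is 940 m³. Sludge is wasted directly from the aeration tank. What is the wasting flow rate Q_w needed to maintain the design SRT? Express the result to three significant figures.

Q_w ≈ 123 m³/d

With mixed-liquor wasting, θ_c = V/Q_w, so Q_w = V/θ_c = 940.0/7.67 = 122.6 m³/d.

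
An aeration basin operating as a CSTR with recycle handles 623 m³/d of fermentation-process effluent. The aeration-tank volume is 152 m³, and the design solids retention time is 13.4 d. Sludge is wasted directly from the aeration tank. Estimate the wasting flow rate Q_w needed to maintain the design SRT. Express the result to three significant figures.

Wasting from the aeration tank: Q_w = V / θ_c = 152.0 / 13.4 = 11.34 m³/d.

Q_w ≈ 11.3 m³/d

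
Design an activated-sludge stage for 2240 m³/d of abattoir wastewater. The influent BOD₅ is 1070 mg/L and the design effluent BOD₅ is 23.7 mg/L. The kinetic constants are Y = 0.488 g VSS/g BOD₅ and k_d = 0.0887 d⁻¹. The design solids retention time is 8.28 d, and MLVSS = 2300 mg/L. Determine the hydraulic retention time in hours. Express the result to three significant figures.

τ ≈ 25.4 h

From the SRT design equation V = Y Q (S₀−S) θ_c / [X (1 + k_d θ_c)] = 0.488 × 2240 × (1070 − 23.7) × 8.28 / [2300 × (1 + 0.0887 × 8.28)] = 9.47×10^6 / 3989 = 2374 m³.
τ = V/Q = 2374/2240 = 1.060 d, or 25.43 h.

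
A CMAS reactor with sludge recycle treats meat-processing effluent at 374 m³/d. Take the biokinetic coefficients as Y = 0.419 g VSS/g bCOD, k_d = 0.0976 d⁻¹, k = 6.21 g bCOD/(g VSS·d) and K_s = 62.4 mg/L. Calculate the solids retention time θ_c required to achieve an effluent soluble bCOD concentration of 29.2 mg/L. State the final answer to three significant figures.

θ_c ≈ 1.37 d

From 1/θ_c = Y·k·S/(K_s + S) − k_d: Y·k·S/(K_s+S) = 0.419 × 6.21 × 29.2 / (62.4 + 29.2) = 0.8295 d⁻¹.
θ_c = 1/(μ − k_d) = 1/(0.8295 − 0.0976) = 1/0.7319 = 1.366 d.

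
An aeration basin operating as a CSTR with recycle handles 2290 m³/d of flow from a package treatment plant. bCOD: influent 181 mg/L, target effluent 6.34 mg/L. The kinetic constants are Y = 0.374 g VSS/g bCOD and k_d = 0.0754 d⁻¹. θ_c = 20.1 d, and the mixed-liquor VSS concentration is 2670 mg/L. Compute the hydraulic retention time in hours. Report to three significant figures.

Rearranging the biomass balance for a CMAS with decay, V = Y·Q·ΔS·θ_c / [X·(1+k_d θ_c)] = 0.374 × 2290 × (181 − 6.34) × 20.1 / [2670 × (1 + 0.0754 × 20.1)] = 3.01×10^6 / 6716 = 447.7 m³.
HRT = V/Q = 447.7 m³ / 2290 m³·d⁻¹ = 0.1955 d × 24 = 4.692 h.

τ ≈ 4.69 h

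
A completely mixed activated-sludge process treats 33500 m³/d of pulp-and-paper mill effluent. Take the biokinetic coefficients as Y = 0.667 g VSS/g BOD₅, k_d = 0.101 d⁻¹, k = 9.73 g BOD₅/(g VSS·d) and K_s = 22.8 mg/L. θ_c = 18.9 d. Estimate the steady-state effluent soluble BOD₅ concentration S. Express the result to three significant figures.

S ≈ 0.554 mg/L

For a completely mixed reactor with recycle the Lawrence–McCarty relation gives S = K_s·(1 + k_d·θ_c) / [θ_c·(Y·k − k_d) − 1] = 22.8 × (1 + 0.101 × 18.9) / [18.9 × (0.667 × 9.73 − 0.101) − 1] = 66.32 / 119.8 = 0.5538 mg/L.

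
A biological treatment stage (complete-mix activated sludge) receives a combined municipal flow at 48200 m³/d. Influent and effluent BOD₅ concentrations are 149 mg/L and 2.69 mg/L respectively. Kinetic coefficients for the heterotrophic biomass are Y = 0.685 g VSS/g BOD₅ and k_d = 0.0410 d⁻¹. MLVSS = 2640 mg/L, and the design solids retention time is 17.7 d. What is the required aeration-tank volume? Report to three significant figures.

Rearranging the biomass balance for a CMAS with decay, V = Y·Q·ΔS·θ_c / [X·(1+k_d θ_c)] = 0.685 × 48200 × (149 − 2.69) × 17.7 / [2640 × (1 + 0.0410 × 17.7)] = 8.55×10^7 / 4556 = 18768 m³.

V ≈ 18800 m³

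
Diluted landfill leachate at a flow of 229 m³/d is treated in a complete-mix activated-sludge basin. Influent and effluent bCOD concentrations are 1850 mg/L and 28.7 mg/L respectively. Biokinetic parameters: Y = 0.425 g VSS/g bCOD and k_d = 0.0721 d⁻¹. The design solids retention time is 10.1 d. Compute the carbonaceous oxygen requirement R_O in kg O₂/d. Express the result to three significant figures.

R_O ≈ 271 kg O₂/d

Correct the yield for decay: Y_obs = Y/(1 + k_d θ_c) = 0.425 / (1 + 0.0721 × 10.1) = 0.425 / 1.728 = 0.2459.
Q·(S₀ − S) = 229 × (1850 − 28.7) × 10⁻³ = 417.1 kg/d removed.
P_X = Y_obs·Q·(S₀ − S) = 0.2459 × 417.1 = 102.6 kg VSS/d.
R_O = Q·ΔS − 1.42 P_X = 417.1 − 145.6 = 271.4 kg O₂/d.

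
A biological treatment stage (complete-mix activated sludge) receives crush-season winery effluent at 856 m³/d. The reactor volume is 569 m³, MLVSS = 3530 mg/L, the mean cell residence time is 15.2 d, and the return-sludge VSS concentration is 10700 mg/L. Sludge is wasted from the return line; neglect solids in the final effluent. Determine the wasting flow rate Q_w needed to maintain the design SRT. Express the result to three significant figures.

Q_w ≈ 12.3 m³/d

Wasting from the return line (neglecting effluent solids): Q_w = V·X / (θ_c·X_r) = 569.0 × 3530 / (15.2 × 10700) = 12.35 m³/d.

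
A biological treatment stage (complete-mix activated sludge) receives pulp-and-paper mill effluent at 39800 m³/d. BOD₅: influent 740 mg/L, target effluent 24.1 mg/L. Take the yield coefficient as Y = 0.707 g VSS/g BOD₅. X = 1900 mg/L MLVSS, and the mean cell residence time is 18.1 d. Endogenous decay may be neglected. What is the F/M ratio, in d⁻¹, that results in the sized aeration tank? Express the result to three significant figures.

Biomass mass balance (decay neglected): V·X = Y·Q·(S₀ − S)·θ_c, so V = 0.707 × 39800 × (740 − 24.1) × 18.1 / 1900 = 191902 m³.
Food-to-microorganism ratio F/M = Q S₀ / (V X) = 39800 × 740 / (191902 × 1900) = 0.08078 d⁻¹.

F/M ≈ 0.0808 d⁻¹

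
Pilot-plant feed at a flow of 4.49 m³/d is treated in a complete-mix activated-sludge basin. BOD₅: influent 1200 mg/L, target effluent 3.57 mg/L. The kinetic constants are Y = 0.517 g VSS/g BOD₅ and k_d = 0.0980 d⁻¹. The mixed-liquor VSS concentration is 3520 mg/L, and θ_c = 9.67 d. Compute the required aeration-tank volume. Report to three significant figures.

V ≈ 3.92 m³

Rearranging the biomass balance for a CMAS with decay, V = Y·Q·ΔS·θ_c / [X·(1+k_d θ_c)] = 0.517 × 4.49 × (1200 − 3.57) × 9.67 / [3520 × (1 + 0.0980 × 9.67)] = 2.69×10^4 / 6856 = 3.917 m³.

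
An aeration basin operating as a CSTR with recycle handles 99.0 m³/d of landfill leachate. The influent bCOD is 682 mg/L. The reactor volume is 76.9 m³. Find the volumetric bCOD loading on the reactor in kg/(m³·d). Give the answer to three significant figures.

L_v ≈ 0.878 kg bCOD/(m³·d)

L_v = Q S₀ / V = 99.0 × 682 × 10⁻³ / 76.90 = 0.8780 kg/(m³·d).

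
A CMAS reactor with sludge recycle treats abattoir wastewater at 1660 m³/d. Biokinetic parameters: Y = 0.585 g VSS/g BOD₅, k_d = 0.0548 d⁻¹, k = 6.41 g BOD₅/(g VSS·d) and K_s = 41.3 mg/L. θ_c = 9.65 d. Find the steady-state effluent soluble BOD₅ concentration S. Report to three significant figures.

S ≈ 1.82 mg/L

For a completely mixed reactor with recycle the Lawrence–McCarty relation gives S = K_s·(1 + k_d·θ_c) / [θ_c·(Y·k − k_d) − 1] = 41.3 × (1 + 0.0548 × 9.65) / [9.65 × (0.585 × 6.41 − 0.0548) − 1] = 63.14 / 34.66 = 1.822 mg/L.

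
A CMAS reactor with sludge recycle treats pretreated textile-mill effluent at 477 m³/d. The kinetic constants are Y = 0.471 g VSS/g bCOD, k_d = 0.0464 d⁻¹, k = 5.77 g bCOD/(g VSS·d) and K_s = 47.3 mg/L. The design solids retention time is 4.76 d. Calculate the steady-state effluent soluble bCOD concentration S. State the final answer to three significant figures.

S ≈ 4.93 mg/L

Effluent substrate depends only on kinetics and SRT: S = K_s(1 + k_d θ_c) / [θ_c(Yk − k_d) − 1] = 47.3 × (1 + 0.0464 × 4.76) / [4.76 × (0.471 × 5.77 − 0.0464) − 1] = 57.75 / 11.72 = 4.929 mg/L.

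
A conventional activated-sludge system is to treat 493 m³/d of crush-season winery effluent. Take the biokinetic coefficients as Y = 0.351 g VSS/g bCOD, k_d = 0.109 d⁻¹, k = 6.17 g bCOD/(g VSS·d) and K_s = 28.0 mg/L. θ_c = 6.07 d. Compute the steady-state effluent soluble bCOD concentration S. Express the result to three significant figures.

S ≈ 4.05 mg/L

For a completely mixed reactor with recycle the Lawrence–McCarty relation gives S = K_s·(1 + k_d·θ_c) / [θ_c·(Y·k − k_d) − 1] = 28.0 × (1 + 0.109 × 6.07) / [6.07 × (0.351 × 6.17 − 0.109) − 1] = 46.53 / 11.48 = 4.051 mg/L.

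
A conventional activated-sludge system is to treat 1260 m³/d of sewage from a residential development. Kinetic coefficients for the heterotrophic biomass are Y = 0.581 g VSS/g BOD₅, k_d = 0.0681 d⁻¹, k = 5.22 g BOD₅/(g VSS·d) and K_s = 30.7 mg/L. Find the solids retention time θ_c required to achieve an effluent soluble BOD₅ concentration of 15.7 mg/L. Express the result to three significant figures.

At the target effluent, Y k S/(K_s+S) = 0.581×5.22×15.7/46.40 = 1.026 d⁻¹.
1/θ_c = 1.026 − 0.0681 = 0.9581 d⁻¹, so θ_c = 1.044 d.

θ_c ≈ 1.04 d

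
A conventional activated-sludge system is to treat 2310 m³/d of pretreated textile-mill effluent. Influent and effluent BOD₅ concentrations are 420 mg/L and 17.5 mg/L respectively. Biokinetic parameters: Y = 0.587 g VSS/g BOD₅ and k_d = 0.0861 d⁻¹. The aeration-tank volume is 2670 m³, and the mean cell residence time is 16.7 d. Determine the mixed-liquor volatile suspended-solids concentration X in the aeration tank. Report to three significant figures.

X ≈ 1400 mg/L

Solving the biomass balance for X: X = Y Q (S₀−S) θ_c / [V (1+k_d θ_c)] = 0.587 × 2310 × (420 − 17.5) × 16.7 / [2670 × (1 + 0.0861 × 16.7)] = 1400 mg/L.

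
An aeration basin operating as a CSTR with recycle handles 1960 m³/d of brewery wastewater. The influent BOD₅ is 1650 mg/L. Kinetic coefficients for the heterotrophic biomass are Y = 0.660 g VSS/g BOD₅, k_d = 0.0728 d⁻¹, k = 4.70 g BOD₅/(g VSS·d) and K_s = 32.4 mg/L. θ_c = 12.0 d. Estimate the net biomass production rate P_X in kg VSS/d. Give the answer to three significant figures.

P_X ≈ 1140 kg VSS/d

For a completely mixed reactor with recycle the Lawrence–McCarty relation gives S = K_s·(1 + k_d·θ_c) / [θ_c·(Y·k − k_d) − 1] = 32.4 × (1 + 0.0728 × 12.0) / [12.0 × (0.660 × 4.70 − 0.0728) − 1] = 60.70 / 35.35 = 1.717 mg/L.
Y_obs = Y / (1 + k_d θ_c) = 0.660 / (1 + 0.0728 × 12.0) = 0.660 / 1.874 = 0.3523.
Q·(S₀ − S) = 1960 × (1650 − 1.72) × 10⁻³ = 3231 kg/d removed.
So the net sludge growth is P_X = 0.3523 × 3231 = 1138 kg VSS/d.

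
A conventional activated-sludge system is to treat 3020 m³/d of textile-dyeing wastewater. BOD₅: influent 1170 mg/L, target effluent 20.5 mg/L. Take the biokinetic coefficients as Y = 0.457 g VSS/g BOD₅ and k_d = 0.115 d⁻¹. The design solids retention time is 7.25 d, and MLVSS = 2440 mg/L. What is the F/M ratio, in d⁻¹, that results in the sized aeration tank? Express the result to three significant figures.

F/M ≈ 0.563 d⁻¹

From the SRT design equation V = Y Q (S₀−S) θ_c / [X (1 + k_d θ_c)] = 0.457 × 3020 × (1170 − 20.5) × 7.25 / [2440 × (1 + 0.115 × 7.25)] = 1.15×10^7 / 4474 = 2571 m³.
F/M = Q·S₀ / (V·X) = 3020 × 1170 / (2571 × 2440) = 0.5633 g BOD₅·(g VSS·d)⁻¹.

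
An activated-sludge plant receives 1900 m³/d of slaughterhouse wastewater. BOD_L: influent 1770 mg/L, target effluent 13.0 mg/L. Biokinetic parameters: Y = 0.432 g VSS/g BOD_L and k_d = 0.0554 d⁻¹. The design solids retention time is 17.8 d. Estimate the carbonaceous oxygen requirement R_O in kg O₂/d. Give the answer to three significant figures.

R_O ≈ 2310 kg O₂/d

The observed yield is Y_obs = Y/(1 + k_d·θ_c) = 0.432 / (1 + 0.0554 × 17.8) = 0.432 / 1.986 = 0.2175 g VSS per g BOD_L removed.
Substrate removed = Q·(S₀ − S) = 1900 m³/d × (1770 − 13.0) g/m³ = 3.34×10^6 g/d = 3338 kg/d.
P_X = Y_obs·Q·(S₀ − S) = 0.2175 × 3338 = 726.1 kg VSS/d.
R_O = Q·(S₀ − S) − 1.42·P_X = 3338 − 1.42 × 726.1 = 2307 kg O₂/d.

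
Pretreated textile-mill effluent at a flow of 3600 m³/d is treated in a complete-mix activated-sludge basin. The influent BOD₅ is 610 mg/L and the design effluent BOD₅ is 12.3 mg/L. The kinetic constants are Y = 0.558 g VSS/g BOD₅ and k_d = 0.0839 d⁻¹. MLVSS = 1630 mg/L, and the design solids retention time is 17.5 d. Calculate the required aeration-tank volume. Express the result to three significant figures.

From the SRT design equation V = Y Q (S₀−S) θ_c / [X (1 + k_d θ_c)] = 0.558 × 3600 × (610 − 12.3) × 17.5 / [1630 × (1 + 0.0839 × 17.5)] = 2.1×10^7 / 4023 = 5223 m³.

V ≈ 5220 m³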